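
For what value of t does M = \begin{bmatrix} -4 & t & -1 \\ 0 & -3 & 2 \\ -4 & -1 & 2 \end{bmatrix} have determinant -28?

Expanding along the column containing t, det(M) is linear in t: det(M) = (-8)·t + (28).
Set (-8)·t + (28) = -28  ⇒  (-8)·t = -56  ⇒  t = 7.

7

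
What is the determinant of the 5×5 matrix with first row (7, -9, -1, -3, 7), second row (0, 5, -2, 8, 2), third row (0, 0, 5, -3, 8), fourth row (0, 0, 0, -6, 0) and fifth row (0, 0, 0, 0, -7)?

The determinant is 7350.

The matrix is upper triangular, so the determinant is the product of the diagonal entries:
det = (7) · (5) · (5) · (-6) · (-7) = 7350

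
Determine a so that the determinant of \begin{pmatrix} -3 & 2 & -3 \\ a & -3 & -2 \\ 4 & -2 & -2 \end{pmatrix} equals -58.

Expanding along the row containing a, det(A) is linear in a: det(A) = (10)·a + (-58).
Set (10)·a + (-58) = -58  ⇒  (10)·a = 0  ⇒  a = 0.

0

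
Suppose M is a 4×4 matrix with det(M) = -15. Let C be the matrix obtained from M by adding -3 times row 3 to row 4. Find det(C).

det(C) = -15

Adding a multiple of one row to another leaves the determinant unchanged.
det(C) = (1)·(-15) = -15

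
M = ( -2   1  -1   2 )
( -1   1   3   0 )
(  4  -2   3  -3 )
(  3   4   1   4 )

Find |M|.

The determinant is -57.

Expand along row 2 (it has 1 zero):
  − (-1) · M_21   where M_21 = det([1 -1 2; -2 3 -3; 4 1 4]) = -9
  + (1) · M_22   where M_22 = det([-2 -1 2; 4 3 -3; 3 1 4]) = -15
  − (3) · M_23   where M_23 = det([-2 1 2; 4 -2 -3; 3 4 4]) = 11
det = (-1)·(-1)·(-9) + (+1)·(1)·(-15) + (-1)·(3)·(11) = -57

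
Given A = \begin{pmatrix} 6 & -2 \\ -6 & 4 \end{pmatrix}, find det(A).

12

det(A) = 6·4 − (-2)·(-6) = 24 − 12 = 12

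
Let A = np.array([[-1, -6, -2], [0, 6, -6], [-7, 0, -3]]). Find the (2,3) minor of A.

The minor is -42.

Delete row 2 and column 3; the remaining 2×2 submatrix is [-1 -6; -7 0].
Its determinant is (-1)·0 − (-6)·(-7) = -42.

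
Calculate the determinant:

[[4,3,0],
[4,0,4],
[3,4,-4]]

The determinant is 20.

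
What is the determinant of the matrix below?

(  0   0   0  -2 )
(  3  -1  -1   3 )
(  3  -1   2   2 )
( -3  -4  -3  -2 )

The determinant is 90.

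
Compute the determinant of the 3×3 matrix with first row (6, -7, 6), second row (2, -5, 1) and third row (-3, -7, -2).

-79

Expand along row 1:
  + 6 · |-5 1; -7 -2| = 6·(10 − (-7)) = 102
  − (-7) · |2 1; -3 -2| = −(-7)·(-4 − (-3)) = -7
  + 6 · |2 -5; -3 -7| = 6·(-14 − 15) = -174
Sum: (102) + (-7) + (-174) = -79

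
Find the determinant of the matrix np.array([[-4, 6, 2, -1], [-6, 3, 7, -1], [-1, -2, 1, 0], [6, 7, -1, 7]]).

The determinant is -288.

Expand along row 3 (it has 1 zero):
  + (-1) · M_31   where M_31 = det([6 2 -1; 3 7 -1; 7 -1 7]) = 284
  − (-2) · M_32   where M_32 = det([-4 2 -1; -6 7 -1; 6 -1 7]) = -84
  + (1) · M_33   where M_33 = det([-4 6 -1; -6 3 -1; 6 7 7]) = 164
det = (+1)·(-1)·(284) + (-1)·(-2)·(-84) + (+1)·(1)·(164) = -288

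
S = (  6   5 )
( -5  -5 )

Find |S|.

det(S) = 6·(-5) − 5·(-5) = -30 − (-25) = -5

The determinant is -5.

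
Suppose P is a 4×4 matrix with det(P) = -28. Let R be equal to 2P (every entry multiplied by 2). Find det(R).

For a 4×4 matrix, det(2P) = 2^4·det(P) = 16·det(P).
det(R) = (16)·(-28) = -448

-448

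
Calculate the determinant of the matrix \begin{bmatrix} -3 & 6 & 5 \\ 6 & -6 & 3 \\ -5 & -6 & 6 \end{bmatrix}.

The determinant is -582.

Expand along column 1:
  + (-3) · |-6 3; -6 6| = (-3)·(-36 − (-18)) = 54
  − 6 · |6 5; -6 6| = −6·(36 − (-30)) = -396
  + (-5) · |6 5; -6 3| = (-5)·(18 − (-30)) = -240
Sum: (54) + (-396) + (-240) = -582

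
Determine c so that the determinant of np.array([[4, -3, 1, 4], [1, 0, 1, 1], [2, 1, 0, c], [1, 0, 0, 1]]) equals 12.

Expanding along the row containing c, det(M) is linear in c: det(M) = (3)·c + (-6).
Set (3)·c + (-6) = 12  ⇒  (3)·c = 18  ⇒  c = 6.

c = 6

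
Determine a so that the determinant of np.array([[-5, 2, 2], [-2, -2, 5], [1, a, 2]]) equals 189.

a = 7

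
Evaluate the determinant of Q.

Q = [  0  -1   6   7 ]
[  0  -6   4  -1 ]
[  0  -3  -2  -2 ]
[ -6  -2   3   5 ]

Expand along column 1 (it has 3 zeros):
  − (-6) · M_41   where M_41 = det([-1 6 7; -6 4 -1; -3 -2 -2]) = 124
det = (-1)·(-6)·(124) = 744

det(Q) = 744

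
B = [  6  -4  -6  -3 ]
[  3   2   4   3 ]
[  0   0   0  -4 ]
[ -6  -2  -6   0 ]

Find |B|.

-144

Expand along row 3 (it has 3 zeros):
  − (-4) · M_34   where M_34 = det([6 -4 -6; 3 2 4; -6 -2 -6]) = -36
det = (-1)·(-4)·(-36) = -144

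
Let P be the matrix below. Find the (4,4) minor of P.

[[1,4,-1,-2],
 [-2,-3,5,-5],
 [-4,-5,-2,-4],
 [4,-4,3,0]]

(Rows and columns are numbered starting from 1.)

Delete row 4 and column 4; the remaining 3×3 submatrix is [1 4 -1; -2 -3 5; -4 -5 -2].
Its determinant is -63.

-63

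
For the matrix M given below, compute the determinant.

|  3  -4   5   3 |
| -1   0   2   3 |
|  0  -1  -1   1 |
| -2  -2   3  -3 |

|M| = -173

Expand along row 2 (it has 1 zero):
  − (-1) · M_21   where M_21 = det([-4 5 3; -1 -1 1; -2 3 -3]) = -40
  − (2) · M_23   where M_23 = det([3 -4 3; 0 -1 1; -2 -2 -3]) = 17
  + (3) · M_24   where M_24 = det([3 -4 5; 0 -1 -1; -2 -2 3]) = -33
det = (-1)·(-1)·(-40) + (-1)·(2)·(17) + (+1)·(3)·(-33) = -173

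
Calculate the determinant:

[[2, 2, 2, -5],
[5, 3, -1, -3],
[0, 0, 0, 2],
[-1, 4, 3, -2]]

-88

Expand along row 3 (it has 3 zeros):
  − (2) · M_34   where M_34 = det([2 2 2; 5 3 -1; -1 4 3]) = 44
det = (-1)·(2)·(44) = -88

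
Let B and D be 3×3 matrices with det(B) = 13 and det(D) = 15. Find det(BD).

|BD| = 195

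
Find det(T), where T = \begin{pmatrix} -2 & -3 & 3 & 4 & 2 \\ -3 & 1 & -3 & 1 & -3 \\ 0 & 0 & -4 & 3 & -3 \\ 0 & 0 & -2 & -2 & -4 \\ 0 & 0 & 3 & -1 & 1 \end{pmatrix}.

The determinant is 330.

T is block upper-triangular with a 2×2 block and a 3×3 block on the diagonal, so its determinant equals the product of the determinants of the diagonal blocks.
det of the 2×2 block = -11
det of the 3×3 block = -30
det = (-11)·(-30) = 330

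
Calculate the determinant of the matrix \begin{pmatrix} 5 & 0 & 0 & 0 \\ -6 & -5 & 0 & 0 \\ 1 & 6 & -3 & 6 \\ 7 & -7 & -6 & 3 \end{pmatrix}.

The determinant is -675.

The matrix is block lower-triangular with a 2×2 block and a 2×2 block on the diagonal, so its determinant equals the product of the determinants of the diagonal blocks.
det of the 2×2 block = -25
det of the 2×2 block = 27
det = (-25)·(27) = -675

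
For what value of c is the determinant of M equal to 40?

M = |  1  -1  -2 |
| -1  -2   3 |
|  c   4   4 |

c = -8

Expanding along the column containing c, det(M) is linear in c: det(M) = (-7)·c + (-16).
Set (-7)·c + (-16) = 40  ⇒  (-7)·c = 56  ⇒  c = -8.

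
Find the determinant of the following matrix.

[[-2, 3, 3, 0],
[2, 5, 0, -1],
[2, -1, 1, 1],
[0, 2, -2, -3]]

Expand along row 1 (it has 1 zero):
  + (-2) · M_11   where M_11 = det([5 0 -1; -1 1 1; 2 -2 -3]) = -5
  − (3) · M_12   where M_12 = det([2 0 -1; 2 1 1; 0 -2 -3]) = 2
  + (3) · M_13   where M_13 = det([2 5 -1; 2 -1 1; 0 2 -3]) = 28
det = (+1)·(-2)·(-5) + (-1)·(3)·(2) + (+1)·(3)·(28) = 88

88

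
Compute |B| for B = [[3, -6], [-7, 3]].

det(B) = 3·3 − (-6)·(-7) = 9 − 42 = -33

det(B) = -33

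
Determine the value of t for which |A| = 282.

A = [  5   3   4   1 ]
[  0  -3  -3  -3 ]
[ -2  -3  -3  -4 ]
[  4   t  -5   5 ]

Expanding along the row containing t, det(A) is linear in t: det(A) = (33)·t + (117).
Set (33)·t + (117) = 282  ⇒  (33)·t = 165  ⇒  t = 5.

5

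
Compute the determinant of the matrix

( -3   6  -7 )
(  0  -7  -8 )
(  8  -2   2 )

Expand along column 1:
  + (-3) · |-7 -8; -2 2| = (-3)·(-14 − 16) = 90
  + 8 · |6 -7; -7 -8| = 8·(-48 − 49) = -776
Sum: (90) + (-776) = -686

-686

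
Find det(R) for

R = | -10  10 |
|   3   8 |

-110

det(R) = (-10)·8 − 10·3 = -80 − 30 = -110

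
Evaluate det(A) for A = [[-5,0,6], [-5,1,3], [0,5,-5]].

|A| = -50

Expand along column 1:
  + (-5) · |1 3; 5 -5| = (-5)·(-5 − 15) = 100
  − (-5) · |0 6; 5 -5| = −(-5)·(0 − 30) = -150
Sum: (100) + (-150) = -50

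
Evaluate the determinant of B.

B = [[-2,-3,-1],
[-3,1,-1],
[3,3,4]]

-29

Expand along column 1:
  + (-2) · |1 -1; 3 4| = (-2)·(4 − (-3)) = -14
  − (-3) · |-3 -1; 3 4| = −(-3)·(-12 − (-3)) = -27
  + 3 · |-3 -1; 1 -1| = 3·(3 − (-1)) = 12
Sum: (-14) + (-27) + (12) = -29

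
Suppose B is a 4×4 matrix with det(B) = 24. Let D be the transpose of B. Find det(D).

The determinant is 24.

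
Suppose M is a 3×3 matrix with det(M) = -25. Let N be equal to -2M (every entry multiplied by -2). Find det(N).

For a 3×3 matrix, det(-2M) = (-2)^3·det(M) = -8·det(M).
det(N) = (-8)·(-25) = 200

The determinant is 200.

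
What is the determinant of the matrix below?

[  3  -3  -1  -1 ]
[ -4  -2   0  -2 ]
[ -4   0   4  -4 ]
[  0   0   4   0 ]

Expand along row 4 (it has 3 zeros):
  − (4) · M_43   where M_43 = det([3 -3 -1; -4 -2 -2; -4 0 -4]) = 56
det = (-1)·(4)·(56) = -224

The determinant is -224.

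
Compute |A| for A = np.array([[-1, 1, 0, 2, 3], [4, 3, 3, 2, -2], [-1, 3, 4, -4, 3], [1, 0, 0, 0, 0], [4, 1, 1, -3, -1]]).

|A| = -100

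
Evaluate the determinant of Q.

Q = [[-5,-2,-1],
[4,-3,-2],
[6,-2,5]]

Expand along row 1:
  + (-5) · |-3 -2; -2 5| = (-5)·(-15 − 4) = 95
  − (-2) · |4 -2; 6 5| = −(-2)·(20 − (-12)) = 64
  + (-1) · |4 -3; 6 -2| = (-1)·(-8 − (-18)) = -10
Sum: (95) + (64) + (-10) = 149

The determinant is 149.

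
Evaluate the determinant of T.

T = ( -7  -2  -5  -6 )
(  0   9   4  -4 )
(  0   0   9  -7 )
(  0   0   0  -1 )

T is upper triangular, so det(T) is the product of the diagonal entries:
det = (-7) · (9) · (9) · (-1) = 567

|T| = 567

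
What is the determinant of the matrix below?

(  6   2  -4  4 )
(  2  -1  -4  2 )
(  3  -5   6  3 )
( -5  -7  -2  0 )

Expand along row 4 (it has 1 zero):
  − (-5) · M_41   where M_41 = det([2 -4 4; -1 -4 2; -5 6 3]) = -124
  + (-7) · M_42   where M_42 = det([6 -4 4; 2 -4 2; 3 6 3]) = -48
  − (-2) · M_43   where M_43 = det([6 2 4; 2 -1 2; 3 -5 3]) = 14
det = (-1)·(-5)·(-124) + (+1)·(-7)·(-48) + (-1)·(-2)·(14) = -256

-256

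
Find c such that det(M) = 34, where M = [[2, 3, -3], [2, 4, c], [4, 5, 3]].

Expanding along the row containing c, det(M) is linear in c: det(M) = (2)·c + (24).
Set (2)·c + (24) = 34  ⇒  (2)·c = 10  ⇒  c = 5.

5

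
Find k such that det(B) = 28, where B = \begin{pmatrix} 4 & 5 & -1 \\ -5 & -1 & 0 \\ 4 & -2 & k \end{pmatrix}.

2

Expanding along the row containing k, det(B) is linear in k: det(B) = (21)·k + (-14).
Set (21)·k + (-14) = 28  ⇒  (21)·k = 42  ⇒  k = 2.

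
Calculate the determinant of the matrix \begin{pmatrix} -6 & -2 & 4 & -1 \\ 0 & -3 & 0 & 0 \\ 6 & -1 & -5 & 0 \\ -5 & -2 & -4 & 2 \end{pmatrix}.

Expand along row 2 (it has 3 zeros):
  + (-3) · M_22   where M_22 = det([-6 4 -1; 6 -5 0; -5 -4 2]) = 61
det = (+1)·(-3)·(61) = -183

-183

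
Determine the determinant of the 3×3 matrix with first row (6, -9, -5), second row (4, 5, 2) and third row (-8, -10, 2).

Expand along row 1:
  + 6 · |5 2; -10 2| = 6·(10 − (-20)) = 180
  − (-9) · |4 2; -8 2| = −(-9)·(8 − (-16)) = 216
  + (-5) · |4 5; -8 -10| = (-5)·(-40 − (-40)) = 0
Sum: (180) + (216) + (0) = 396

396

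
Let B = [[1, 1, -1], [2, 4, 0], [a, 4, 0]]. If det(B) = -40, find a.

Expanding along the row containing a, det(B) is linear in a: det(B) = (4)·a + (-8).
Set (4)·a + (-8) = -40  ⇒  (4)·a = -32  ⇒  a = -8.

-8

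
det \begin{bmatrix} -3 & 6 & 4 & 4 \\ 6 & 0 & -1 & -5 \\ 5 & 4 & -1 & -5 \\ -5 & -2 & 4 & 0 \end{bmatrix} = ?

Expand along row 2 (it has 1 zero):
  − (6) · M_21   where M_21 = det([6 4 4; 4 -1 -5; -2 4 0]) = 216
  − (-1) · M_23   where M_23 = det([-3 6 4; 5 4 -5; -5 -2 0]) = 220
  + (-5) · M_24   where M_24 = det([-3 6 4; 5 4 -1; -5 -2 4]) = -92
det = (-1)·(6)·(216) + (-1)·(-1)·(220) + (+1)·(-5)·(-92) = -616

-616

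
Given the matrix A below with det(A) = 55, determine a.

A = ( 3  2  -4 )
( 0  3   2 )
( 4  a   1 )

Expanding along the row containing a, det(A) is linear in a: det(A) = (-6)·a + (73).
Set (-6)·a + (73) = 55  ⇒  (-6)·a = -18  ⇒  a = 3.

a = 3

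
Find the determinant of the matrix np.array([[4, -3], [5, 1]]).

det = 4·1 − (-3)·5 = 4 − (-15) = 19

19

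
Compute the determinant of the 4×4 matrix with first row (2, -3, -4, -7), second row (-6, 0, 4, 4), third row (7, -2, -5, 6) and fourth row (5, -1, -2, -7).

624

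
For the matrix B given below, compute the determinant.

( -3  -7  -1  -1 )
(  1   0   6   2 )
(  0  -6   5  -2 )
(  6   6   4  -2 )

Expand along row 2 (it has 1 zero):
  − (1) · M_21   where M_21 = det([-7 -1 -1; -6 5 -2; 6 4 -2]) = 92
  − (6) · M_23   where M_23 = det([-3 -7 -1; 0 -6 -2; 6 6 -2]) = -24
  + (2) · M_24   where M_24 = det([-3 -7 -1; 0 -6 5; 6 6 4]) = -84
det = (-1)·(1)·(92) + (-1)·(6)·(-24) + (+1)·(2)·(-84) = -116

-116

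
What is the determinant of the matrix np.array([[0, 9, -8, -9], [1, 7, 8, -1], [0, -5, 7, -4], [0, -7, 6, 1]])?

Expand along column 1 (it has 3 zeros):
  − (1) · M_21   where M_21 = det([9 -8 -9; -5 7 -4; -7 6 1]) = -156
det = (-1)·(1)·(-156) = 156

156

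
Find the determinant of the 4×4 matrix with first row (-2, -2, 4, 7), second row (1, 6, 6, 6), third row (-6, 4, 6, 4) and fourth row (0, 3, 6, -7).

The determinant is -3226.

Expand along row 4 (it has 1 zero):
  + (3) · M_42   where M_42 = det([-2 4 7; 1 6 6; -6 6 4]) = 158
  − (6) · M_43   where M_43 = det([-2 -2 7; 1 6 6; -6 4 4]) = 360
  + (-7) · M_44   where M_44 = det([-2 -2 4; 1 6 6; -6 4 6]) = 220
det = (+1)·(3)·(158) + (-1)·(6)·(360) + (+1)·(-7)·(220) = -3226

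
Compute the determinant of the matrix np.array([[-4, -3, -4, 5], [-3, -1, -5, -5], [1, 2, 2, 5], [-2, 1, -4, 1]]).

Expand along row 1:
  + (-4) · M_11   where M_11 = det([-1 -5 -5; 2 2 5; 1 -4 1]) = 13
  − (-3) · M_12   where M_12 = det([-3 -5 -5; 1 2 5; -2 -4 1]) = -11
  + (-4) · M_13   where M_13 = det([-3 -1 -5; 1 2 5; -2 1 1]) = -5
  − (5) · M_14   where M_14 = det([-3 -1 -5; 1 2 2; -2 1 -4]) = 5
det = (+1)·(-4)·(13) + (-1)·(-3)·(-11) + (+1)·(-4)·(-5) + (-1)·(5)·(5) = -90

The determinant is -90.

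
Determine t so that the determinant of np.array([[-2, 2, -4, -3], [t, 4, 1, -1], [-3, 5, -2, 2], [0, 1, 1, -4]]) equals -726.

Expanding along the row containing t, det(M) is linear in t: det(M) = (97)·t + (147).
Set (97)·t + (147) = -726  ⇒  (97)·t = -873  ⇒  t = -9.

t = -9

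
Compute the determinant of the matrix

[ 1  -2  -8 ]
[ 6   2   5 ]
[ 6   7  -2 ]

Expand along column 1:
  + 1 · |2 5; 7 -2| = 1·(-4 − 35) = -39
  − 6 · |-2 -8; 7 -2| = −6·(4 − (-56)) = -360
  + 6 · |-2 -8; 2 5| = 6·(-10 − (-16)) = 36
Sum: (-39) + (-360) + (36) = -363

-363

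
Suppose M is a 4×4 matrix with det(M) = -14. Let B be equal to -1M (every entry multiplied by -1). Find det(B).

The determinant is -14.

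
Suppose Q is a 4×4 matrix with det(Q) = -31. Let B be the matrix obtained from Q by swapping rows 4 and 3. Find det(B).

|B| = 31

Swapping two rows multiplies the determinant by −1.
det(B) = (-1)·(-31) = 31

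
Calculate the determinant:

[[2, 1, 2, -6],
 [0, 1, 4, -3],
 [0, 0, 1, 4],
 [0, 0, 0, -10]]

-20

The matrix is upper triangular, so the determinant is the product of the diagonal entries:
det = (2) · (1) · (1) · (-10) = -20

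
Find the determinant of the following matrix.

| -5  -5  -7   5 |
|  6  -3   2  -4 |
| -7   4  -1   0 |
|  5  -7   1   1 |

666

Expand along row 3 (it has 1 zero):
  + (-7) · M_31   where M_31 = det([-5 -7 5; -3 2 -4; -7 1 1]) = -192
  − (4) · M_32   where M_32 = det([-5 -7 5; 6 2 -4; 5 1 1]) = 132
  + (-1) · M_33   where M_33 = det([-5 -5 5; 6 -3 -4; 5 -7 1]) = 150
det = (+1)·(-7)·(-192) + (-1)·(4)·(132) + (+1)·(-1)·(150) = 666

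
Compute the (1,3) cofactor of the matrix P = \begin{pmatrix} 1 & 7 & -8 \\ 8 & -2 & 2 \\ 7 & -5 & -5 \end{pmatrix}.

-26

Delete row 1 and column 3; the remaining 2×2 submatrix is [8 -2; 7 -5].
Its determinant is 8·(-5) − (-2)·7 = -26.
The cofactor carries sign (−1)^(1+3) = +1, so C_{1,3} = +(-26) = -26.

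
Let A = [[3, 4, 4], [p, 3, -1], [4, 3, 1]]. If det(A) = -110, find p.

p = -8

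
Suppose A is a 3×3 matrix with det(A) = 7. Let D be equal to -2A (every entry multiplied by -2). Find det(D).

For a 3×3 matrix, det(-2A) = (-2)^3·det(A) = -8·det(A).
det(D) = (-8)·(7) = -56

-56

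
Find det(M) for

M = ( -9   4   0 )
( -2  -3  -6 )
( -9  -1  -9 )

Expand along row 1:
  + (-9) · |-3 -6; -1 -9| = (-9)·(27 − 6) = -189
  − 4 · |-2 -6; -9 -9| = −4·(18 − 54) = 144
Sum: (-189) + (144) = -45

det(M) = -45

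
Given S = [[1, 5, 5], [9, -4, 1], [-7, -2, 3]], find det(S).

Expand along column 1:
  + 1 · |-4 1; -2 3| = 1·(-12 − (-2)) = -10
  − 9 · |5 5; -2 3| = −9·(15 − (-10)) = -225
  + (-7) · |5 5; -4 1| = (-7)·(5 − (-20)) = -175
Sum: (-10) + (-225) + (-175) = -410

-410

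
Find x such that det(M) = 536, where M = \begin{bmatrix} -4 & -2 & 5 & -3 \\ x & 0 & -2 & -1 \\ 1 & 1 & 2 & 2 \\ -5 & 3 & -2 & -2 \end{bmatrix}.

-9

Expanding along the row containing x, det(M) is linear in x: det(M) = (-64)·x + (-40).
Set (-64)·x + (-40) = 536  ⇒  (-64)·x = 576  ⇒  x = -9.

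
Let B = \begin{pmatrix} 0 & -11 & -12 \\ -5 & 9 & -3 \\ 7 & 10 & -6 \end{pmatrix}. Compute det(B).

|B| = 1917

Expand along column 1:
  − (-5) · |-11 -12; 10 -6| = −(-5)·(66 − (-120)) = 930
  + 7 · |-11 -12; 9 -3| = 7·(33 − (-108)) = 987
Sum: (930) + (987) = 1917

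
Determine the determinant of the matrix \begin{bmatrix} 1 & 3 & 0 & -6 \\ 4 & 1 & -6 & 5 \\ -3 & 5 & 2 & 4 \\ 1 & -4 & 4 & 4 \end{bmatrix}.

1446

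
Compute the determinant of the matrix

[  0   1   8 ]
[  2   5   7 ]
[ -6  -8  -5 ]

Expand along row 1:
  − 1 · |2 7; -6 -5| = −1·(-10 − (-42)) = -32
  + 8 · |2 5; -6 -8| = 8·(-16 − (-30)) = 112
Sum: (-32) + (112) = 80

80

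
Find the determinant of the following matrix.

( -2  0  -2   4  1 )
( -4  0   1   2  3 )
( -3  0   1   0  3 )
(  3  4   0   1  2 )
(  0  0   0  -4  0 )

Expand along row 5 (it has 4 zeros):
  − (-4) · M_54   where M_54 = det([-2 0 -2 1; -4 0 1 3; -3 0 1 3; 3 4 0 2]) = -28
det = (-1)·(-4)·(-28) = -112

-112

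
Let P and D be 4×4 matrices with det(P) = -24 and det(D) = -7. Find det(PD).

168

det(PD) = det(P)·det(D) = (-24)·(-7) = 168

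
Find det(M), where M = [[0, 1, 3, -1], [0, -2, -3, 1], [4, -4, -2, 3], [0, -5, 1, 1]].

|M| = 16

Expand along column 1 (it has 3 zeros):
  + (4) · M_31   where M_31 = det([1 3 -1; -2 -3 1; -5 1 1]) = 4
det = (+1)·(4)·(4) = 16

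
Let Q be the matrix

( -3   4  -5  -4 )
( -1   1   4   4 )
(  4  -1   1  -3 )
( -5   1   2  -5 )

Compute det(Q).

Expand along row 1:
  + (-3) · M_11   where M_11 = det([1 4 4; -1 1 -3; 1 2 -5]) = -43
  − (4) · M_12   where M_12 = det([-1 4 4; 4 1 -3; -5 2 -5]) = 191
  + (-5) · M_13   where M_13 = det([-1 1 4; 4 -1 -3; -5 1 -5]) = 23
  − (-4) · M_14   where M_14 = det([-1 1 4; 4 -1 1; -5 1 2]) = -14
det = (+1)·(-3)·(-43) + (-1)·(4)·(191) + (+1)·(-5)·(23) + (-1)·(-4)·(-14) = -806

-806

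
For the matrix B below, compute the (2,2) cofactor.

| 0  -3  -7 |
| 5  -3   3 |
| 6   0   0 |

42

Delete row 2 and column 2; the remaining 2×2 submatrix is [0 -7; 6 0].
Its determinant is 0·0 − (-7)·6 = 42.
The cofactor carries sign (−1)^(2+2) = +1, so C_{2,2} = +(42) = 42.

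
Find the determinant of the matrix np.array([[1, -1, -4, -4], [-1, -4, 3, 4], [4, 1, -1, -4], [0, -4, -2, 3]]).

The determinant is -282.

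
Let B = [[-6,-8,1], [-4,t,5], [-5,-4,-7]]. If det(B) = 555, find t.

Expanding along the row containing t, det(B) is linear in t: det(B) = (47)·t + (320).
Set (47)·t + (320) = 555  ⇒  (47)·t = 235  ⇒  t = 5.

t = 5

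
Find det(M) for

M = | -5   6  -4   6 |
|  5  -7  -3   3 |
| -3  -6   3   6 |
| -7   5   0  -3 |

The determinant is -2898.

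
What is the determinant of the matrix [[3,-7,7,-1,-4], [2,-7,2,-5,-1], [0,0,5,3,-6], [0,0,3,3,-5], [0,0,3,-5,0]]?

The matrix is block upper-triangular with a 2×2 block and a 3×3 block on the diagonal, so its determinant equals the product of the determinants of the diagonal blocks.
det of the 2×2 block = -7
det of the 3×3 block = -26
det = (-7)·(-26) = 182

182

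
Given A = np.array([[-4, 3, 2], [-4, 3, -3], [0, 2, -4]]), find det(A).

Expand along column 1:
  + (-4) · |3 -3; 2 -4| = (-4)·(-12 − (-6)) = 24
  − (-4) · |3 2; 2 -4| = −(-4)·(-12 − 4) = -64
Sum: (24) + (-64) = -40

The determinant is -40.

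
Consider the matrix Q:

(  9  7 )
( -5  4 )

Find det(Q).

det(Q) = 71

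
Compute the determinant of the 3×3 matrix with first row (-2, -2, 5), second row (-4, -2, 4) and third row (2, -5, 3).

52

Expand along column 1:
  + (-2) · |-2 4; -5 3| = (-2)·(-6 − (-20)) = -28
  − (-4) · |-2 5; -5 3| = −(-4)·(-6 − (-25)) = 76
  + 2 · |-2 5; -2 4| = 2·(-8 − (-10)) = 4
Sum: (-28) + (76) + (4) = 52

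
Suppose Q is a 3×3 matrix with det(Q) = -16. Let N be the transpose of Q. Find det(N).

-16

det(Qᵀ) = det(Q).
det(N) = (1)·(-16) = -16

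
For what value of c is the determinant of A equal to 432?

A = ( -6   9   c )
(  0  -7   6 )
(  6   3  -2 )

Expanding along the column containing c, det(A) is linear in c: det(A) = (42)·c + (348).
Set (42)·c + (348) = 432  ⇒  (42)·c = 84  ⇒  c = 2.

2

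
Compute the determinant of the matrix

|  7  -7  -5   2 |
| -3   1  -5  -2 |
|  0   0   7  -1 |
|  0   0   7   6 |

The matrix is block upper-triangular with a 2×2 block and a 2×2 block on the diagonal, so its determinant equals the product of the determinants of the diagonal blocks.
det of the 2×2 block = -14
det of the 2×2 block = 49
det = (-14)·(49) = -686

-686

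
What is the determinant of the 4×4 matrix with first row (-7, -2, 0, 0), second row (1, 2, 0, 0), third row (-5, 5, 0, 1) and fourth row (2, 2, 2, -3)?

The determinant is 24.

The matrix is block lower-triangular with a 2×2 block and a 2×2 block on the diagonal, so its determinant equals the product of the determinants of the diagonal blocks.
det of the 2×2 block = -12
det of the 2×2 block = -2
det = (-12)·(-2) = 24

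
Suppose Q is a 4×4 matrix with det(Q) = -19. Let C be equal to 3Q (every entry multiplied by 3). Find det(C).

-1539

For a 4×4 matrix, det(3Q) = 3^4·det(Q) = 81·det(Q).
det(C) = (81)·(-19) = -1539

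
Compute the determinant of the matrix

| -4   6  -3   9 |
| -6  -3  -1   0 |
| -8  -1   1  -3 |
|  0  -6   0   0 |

504

Expand along row 4 (it has 3 zeros):
  + (-6) · M_42   where M_42 = det([-4 -3 9; -6 -1 0; -8 1 -3]) = -84
det = (+1)·(-6)·(-84) = 504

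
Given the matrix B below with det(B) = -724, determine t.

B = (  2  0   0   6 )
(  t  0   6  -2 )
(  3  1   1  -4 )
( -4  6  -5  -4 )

t = 4

Expanding along the column containing t, det(B) is linear in t: det(B) = (66)·t + (-988).
Set (66)·t + (-988) = -724  ⇒  (66)·t = 264  ⇒  t = 4.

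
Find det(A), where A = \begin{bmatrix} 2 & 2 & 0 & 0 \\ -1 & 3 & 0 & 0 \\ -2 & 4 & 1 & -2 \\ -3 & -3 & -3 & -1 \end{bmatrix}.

A is block lower-triangular with a 2×2 block and a 2×2 block on the diagonal, so its determinant equals the product of the determinants of the diagonal blocks.
det of the 2×2 block = 8
det of the 2×2 block = -7
det = (8)·(-7) = -56

|A| = -56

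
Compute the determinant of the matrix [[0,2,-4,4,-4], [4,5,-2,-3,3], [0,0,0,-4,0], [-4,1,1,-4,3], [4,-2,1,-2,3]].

Expand along row 3 (it has 4 zeros):
  − (-4) · M_34   where M_34 = det([0 2 -4 -4; 4 5 -2 3; -4 1 1 3; 4 -2 1 3]) = -352
det = (-1)·(-4)·(-352) = -1408

-1408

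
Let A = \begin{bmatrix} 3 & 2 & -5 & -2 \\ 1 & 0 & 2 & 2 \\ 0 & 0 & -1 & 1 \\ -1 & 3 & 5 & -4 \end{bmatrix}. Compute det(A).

Expand along row 3 (it has 2 zeros):
  + (-1) · M_33   where M_33 = det([3 2 -2; 1 0 2; -1 3 -4]) = -20
  − (1) · M_34   where M_34 = det([3 2 -5; 1 0 2; -1 3 5]) = -47
det = (+1)·(-1)·(-20) + (-1)·(1)·(-47) = 67

The determinant is 67.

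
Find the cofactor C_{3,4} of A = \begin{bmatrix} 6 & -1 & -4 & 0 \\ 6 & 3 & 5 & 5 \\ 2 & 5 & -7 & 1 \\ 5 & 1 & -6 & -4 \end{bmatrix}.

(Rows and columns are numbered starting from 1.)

The cofactor is 163.

Delete row 3 and column 4; the remaining 3×3 submatrix is [6 -1 -4; 6 3 5; 5 1 -6].
Its determinant is -163.
The cofactor carries sign (−1)^(3+4) = −1, so C_{3,4} = −(-163) = 163.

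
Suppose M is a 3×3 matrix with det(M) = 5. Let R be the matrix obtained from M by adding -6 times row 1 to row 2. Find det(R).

5

Adding a multiple of one row to another leaves the determinant unchanged.
det(R) = (1)·(5) = 5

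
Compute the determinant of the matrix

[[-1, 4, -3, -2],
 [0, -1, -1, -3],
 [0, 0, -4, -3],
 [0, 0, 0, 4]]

The matrix is upper triangular, so the determinant is the product of the diagonal entries:
det = (-1) · (-1) · (-4) · (4) = -16

-16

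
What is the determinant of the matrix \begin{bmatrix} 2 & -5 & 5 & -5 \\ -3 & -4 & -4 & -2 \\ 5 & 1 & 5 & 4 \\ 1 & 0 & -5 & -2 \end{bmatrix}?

Expand along row 4 (it has 1 zero):
  − (1) · M_41   where M_41 = det([-5 5 -5; -4 -4 -2; 1 5 4]) = 180
  − (-5) · M_43   where M_43 = det([2 -5 -5; -3 -4 -2; 5 1 4]) = -123
  + (-2) · M_44   where M_44 = det([2 -5 5; -3 -4 -4; 5 1 5]) = 78
det = (-1)·(1)·(180) + (-1)·(-5)·(-123) + (+1)·(-2)·(78) = -951

-951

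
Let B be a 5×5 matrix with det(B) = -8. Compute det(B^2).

64

det(B^2) = (det B)^2 = (-8)^2 = 64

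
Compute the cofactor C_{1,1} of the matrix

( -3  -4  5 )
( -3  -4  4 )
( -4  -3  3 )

The cofactor is 0.

Delete row 1 and column 1; the remaining 2×2 submatrix is [-4 4; -3 3].
Its determinant is (-4)·3 − 4·(-3) = 0.
The cofactor carries sign (−1)^(1+1) = +1, so C_{1,1} = +(0) = 0.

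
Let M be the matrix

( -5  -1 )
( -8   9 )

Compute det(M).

-53

det(M) = (-5)·9 − (-1)·(-8) = -45 − 8 = -53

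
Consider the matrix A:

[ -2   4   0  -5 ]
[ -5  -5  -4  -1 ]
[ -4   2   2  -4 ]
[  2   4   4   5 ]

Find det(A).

|A| = 584

Expand along row 1 (it has 1 zero):
  + (-2) · M_11   where M_11 = det([-5 -4 -1; 2 2 -4; 4 4 5]) = -26
  − (4) · M_12   where M_12 = det([-5 -4 -1; -4 2 -4; 2 4 5]) = -158
  − (-5) · M_14   where M_14 = det([-5 -5 -4; -4 2 2; 2 4 4]) = -20
det = (+1)·(-2)·(-26) + (-1)·(4)·(-158) + (-1)·(-5)·(-20) = 584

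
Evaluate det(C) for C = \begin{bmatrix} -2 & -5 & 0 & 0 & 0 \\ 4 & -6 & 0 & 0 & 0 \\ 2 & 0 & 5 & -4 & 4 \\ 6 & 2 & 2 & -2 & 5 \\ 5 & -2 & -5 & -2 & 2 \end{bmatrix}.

2880

C is block lower-triangular with a 2×2 block and a 3×3 block on the diagonal, so its determinant equals the product of the determinants of the diagonal blocks.
det of the 2×2 block = 32
det of the 3×3 block = 90
det = (32)·(90) = 2880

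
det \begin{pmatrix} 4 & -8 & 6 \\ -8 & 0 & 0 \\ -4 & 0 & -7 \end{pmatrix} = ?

Expand along row 2:
  − (-8) · |-8 6; 0 -7| = −(-8)·(56 − 0) = 448

448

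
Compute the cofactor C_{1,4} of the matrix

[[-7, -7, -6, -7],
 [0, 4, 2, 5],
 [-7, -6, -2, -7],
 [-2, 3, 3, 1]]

-34

Delete row 1 and column 4; the remaining 3×3 submatrix is [0 4 2; -7 -6 -2; -2 3 3].
Its determinant is 34.
The cofactor carries sign (−1)^(1+4) = −1, so C_{1,4} = −(34) = -34.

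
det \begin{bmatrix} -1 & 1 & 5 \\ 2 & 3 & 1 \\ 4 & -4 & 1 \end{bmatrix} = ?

Expand along row 1:
  + (-1) · |3 1; -4 1| = (-1)·(3 − (-4)) = -7
  − 1 · |2 1; 4 1| = −1·(2 − 4) = 2
  + 5 · |2 3; 4 -4| = 5·(-8 − 12) = -100
Sum: (-7) + (2) + (-100) = -105

The determinant is -105.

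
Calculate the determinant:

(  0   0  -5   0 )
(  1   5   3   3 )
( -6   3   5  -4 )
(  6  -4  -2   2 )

The determinant is 260.

Expand along row 1 (it has 3 zeros):
  + (-5) · M_13   where M_13 = det([1 5 3; -6 3 -4; 6 -4 2]) = -52
det = (+1)·(-5)·(-52) = 260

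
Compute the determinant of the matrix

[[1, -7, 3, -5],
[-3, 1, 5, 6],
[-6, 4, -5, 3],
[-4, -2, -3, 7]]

Expand along row 1:
  + (1) · M_11   where M_11 = det([1 5 6; 4 -5 3; -2 -3 7]) = -328
  − (-7) · M_12   where M_12 = det([-3 5 6; -6 -5 3; -4 -3 7]) = 216
  + (3) · M_13   where M_13 = det([-3 1 6; -6 4 3; -4 -2 7]) = 96
  − (-5) · M_14   where M_14 = det([-3 1 5; -6 4 -5; -4 -2 -3]) = 208
det = (+1)·(1)·(-328) + (-1)·(-7)·(216) + (+1)·(3)·(96) + (-1)·(-5)·(208) = 2512

2512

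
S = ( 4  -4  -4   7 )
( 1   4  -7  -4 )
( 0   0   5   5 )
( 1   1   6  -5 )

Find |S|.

-1385

Expand along row 3 (it has 2 zeros):
  + (5) · M_33   where M_33 = det([4 -4 7; 1 4 -4; 1 1 -5]) = -89
  − (5) · M_34   where M_34 = det([4 -4 -4; 1 4 -7; 1 1 6]) = 188
det = (+1)·(5)·(-89) + (-1)·(5)·(188) = -1385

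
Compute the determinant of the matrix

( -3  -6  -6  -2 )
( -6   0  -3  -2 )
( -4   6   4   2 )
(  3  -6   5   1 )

618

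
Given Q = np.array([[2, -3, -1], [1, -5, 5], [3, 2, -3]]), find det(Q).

The determinant is -61.

Expand along row 1:
  + 2 · |-5 5; 2 -3| = 2·(15 − 10) = 10
  − (-3) · |1 5; 3 -3| = −(-3)·(-3 − 15) = -54
  + (-1) · |1 -5; 3 2| = (-1)·(2 − (-15)) = -17
Sum: (10) + (-54) + (-17) = -61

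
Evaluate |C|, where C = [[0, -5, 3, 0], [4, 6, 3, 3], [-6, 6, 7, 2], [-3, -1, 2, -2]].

-723

Expand along row 1 (it has 2 zeros):
  − (-5) · M_12   where M_12 = det([4 3 3; -6 7 2; -3 2 -2]) = -99
  + (3) · M_13   where M_13 = det([4 6 3; -6 6 2; -3 -1 -2]) = -76
det = (-1)·(-5)·(-99) + (+1)·(3)·(-76) = -723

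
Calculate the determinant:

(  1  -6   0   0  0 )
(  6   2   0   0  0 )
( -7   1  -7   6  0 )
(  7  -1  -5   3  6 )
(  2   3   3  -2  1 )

1254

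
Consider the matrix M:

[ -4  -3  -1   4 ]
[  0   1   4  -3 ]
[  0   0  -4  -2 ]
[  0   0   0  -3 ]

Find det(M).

M is upper triangular, so det(M) is the product of the diagonal entries:
det = (-4) · (1) · (-4) · (-3) = -48

-48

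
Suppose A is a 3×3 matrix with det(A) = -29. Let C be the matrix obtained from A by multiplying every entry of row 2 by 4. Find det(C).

-116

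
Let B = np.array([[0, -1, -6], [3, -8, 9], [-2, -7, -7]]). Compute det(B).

det(B) = 219

Expand along row 1:
  − (-1) · |3 9; -2 -7| = −(-1)·(-21 − (-18)) = -3
  + (-6) · |3 -8; -2 -7| = (-6)·(-21 − 16) = 222
Sum: (-3) + (222) = 219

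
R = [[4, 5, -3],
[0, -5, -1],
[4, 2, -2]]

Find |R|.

-32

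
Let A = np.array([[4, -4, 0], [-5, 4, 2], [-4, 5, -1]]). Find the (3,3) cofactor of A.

Delete row 3 and column 3; the remaining 2×2 submatrix is [4 -4; -5 4].
Its determinant is 4·4 − (-4)·(-5) = -4.
The cofactor carries sign (−1)^(3+3) = +1, so C_{3,3} = +(-4) = -4.

-4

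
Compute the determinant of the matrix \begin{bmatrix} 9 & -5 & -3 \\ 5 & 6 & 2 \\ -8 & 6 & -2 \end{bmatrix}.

-420

Expand along row 1:
  + 9 · |6 2; 6 -2| = 9·(-12 − 12) = -216
  − (-5) · |5 2; -8 -2| = −(-5)·(-10 − (-16)) = 30
  + (-3) · |5 6; -8 6| = (-3)·(30 − (-48)) = -234
Sum: (-216) + (30) + (-234) = -420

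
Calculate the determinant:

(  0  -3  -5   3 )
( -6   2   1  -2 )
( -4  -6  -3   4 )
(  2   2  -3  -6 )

The determinant is 872.

Expand along row 1 (it has 1 zero):
  − (-3) · M_12   where M_12 = det([-6 1 -2; -4 -3 4; 2 -3 -6]) = -232
  + (-5) · M_13   where M_13 = det([-6 2 -2; -4 -6 4; 2 2 -6]) = -208
  − (3) · M_14   where M_14 = det([-6 2 1; -4 -6 -3; 2 2 -3]) = -176
det = (-1)·(-3)·(-232) + (+1)·(-5)·(-208) + (-1)·(3)·(-176) = 872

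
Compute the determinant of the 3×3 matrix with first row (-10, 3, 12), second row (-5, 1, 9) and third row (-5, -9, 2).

The determinant is -335.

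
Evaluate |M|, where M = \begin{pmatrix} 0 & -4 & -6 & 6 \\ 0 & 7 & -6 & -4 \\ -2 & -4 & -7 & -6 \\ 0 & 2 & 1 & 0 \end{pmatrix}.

|M| = -292

Expand along column 1 (it has 3 zeros):
  + (-2) · M_31   where M_31 = det([-4 -6 6; 7 -6 -4; 2 1 0]) = 146
det = (+1)·(-2)·(146) = -292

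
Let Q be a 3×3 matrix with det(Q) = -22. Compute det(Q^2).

484

det(Q^2) = (det Q)^2 = (-22)^2 = 484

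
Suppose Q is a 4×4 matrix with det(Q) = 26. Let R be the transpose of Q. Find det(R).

det(Qᵀ) = det(Q).
det(R) = (1)·(26) = 26

26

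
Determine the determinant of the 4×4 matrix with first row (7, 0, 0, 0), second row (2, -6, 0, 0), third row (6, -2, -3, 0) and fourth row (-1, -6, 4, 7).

The determinant is 882.

The matrix is lower triangular, so the determinant is the product of the diagonal entries:
det = (7) · (-6) · (-3) · (7) = 882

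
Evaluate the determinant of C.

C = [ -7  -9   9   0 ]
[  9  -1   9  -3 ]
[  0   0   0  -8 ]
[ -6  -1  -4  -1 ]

Expand along row 3 (it has 3 zeros):
  − (-8) · M_34   where M_34 = det([-7 -9 9; 9 -1 9; -6 -1 -4]) = -64
det = (-1)·(-8)·(-64) = -512

The determinant is -512.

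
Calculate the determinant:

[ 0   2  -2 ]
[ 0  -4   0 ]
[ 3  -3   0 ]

-24

Expand along row 2:
  + (-4) · |0 -2; 3 0| = (-4)·(0 − (-6)) = -24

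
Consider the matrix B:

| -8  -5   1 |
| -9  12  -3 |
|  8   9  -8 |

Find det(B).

|B| = 855

Expand along row 1:
  + (-8) · |12 -3; 9 -8| = (-8)·(-96 − (-27)) = 552
  − (-5) · |-9 -3; 8 -8| = −(-5)·(72 − (-24)) = 480
  + 1 · |-9 12; 8 9| = 1·(-81 − 96) = -177
Sum: (552) + (480) + (-177) = 855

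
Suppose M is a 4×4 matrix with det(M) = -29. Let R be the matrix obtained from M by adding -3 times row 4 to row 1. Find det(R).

|R| = -29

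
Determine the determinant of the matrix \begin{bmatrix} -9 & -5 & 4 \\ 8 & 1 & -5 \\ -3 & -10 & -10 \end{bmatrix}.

-243

Expand along column 1:
  + (-9) · |1 -5; -10 -10| = (-9)·(-10 − 50) = 540
  − 8 · |-5 4; -10 -10| = −8·(50 − (-40)) = -720
  + (-3) · |-5 4; 1 -5| = (-3)·(25 − 4) = -63
Sum: (540) + (-720) + (-63) = -243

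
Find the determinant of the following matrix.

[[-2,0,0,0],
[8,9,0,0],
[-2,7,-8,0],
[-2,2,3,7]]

The matrix is lower triangular, so the determinant is the product of the diagonal entries:
det = (-2) · (9) · (-8) · (7) = 1008

1008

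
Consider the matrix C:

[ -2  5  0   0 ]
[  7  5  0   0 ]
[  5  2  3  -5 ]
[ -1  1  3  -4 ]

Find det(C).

|C| = -135

C is block lower-triangular with a 2×2 block and a 2×2 block on the diagonal, so its determinant equals the product of the determinants of the diagonal blocks.
det of the 2×2 block = -45
det of the 2×2 block = 3
det = (-45)·(3) = -135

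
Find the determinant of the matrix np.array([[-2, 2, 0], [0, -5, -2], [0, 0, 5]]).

50

The matrix is upper triangular, so the determinant is the product of the diagonal entries:
det = (-2) · (-5) · (5) = 50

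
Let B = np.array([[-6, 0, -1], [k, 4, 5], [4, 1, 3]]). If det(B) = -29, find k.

Expanding along the column containing k, det(B) is linear in k: det(B) = (-1)·k + (-26).
Set (-1)·k + (-26) = -29  ⇒  (-1)·k = -3  ⇒  k = 3.

3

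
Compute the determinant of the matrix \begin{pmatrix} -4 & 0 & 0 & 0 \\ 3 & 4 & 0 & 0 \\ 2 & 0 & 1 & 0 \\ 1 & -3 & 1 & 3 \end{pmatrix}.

The matrix is lower triangular, so the determinant is the product of the diagonal entries:
det = (-4) · (4) · (1) · (3) = -48

-48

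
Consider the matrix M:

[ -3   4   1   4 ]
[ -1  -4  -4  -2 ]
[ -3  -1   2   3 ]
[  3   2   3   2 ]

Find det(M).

The determinant is 212.

Expand along row 1:
  + (-3) · M_11   where M_11 = det([-4 -4 -2; -1 2 3; 2 3 2]) = 2
  − (4) · M_12   where M_12 = det([-1 -4 -2; -3 2 3; 3 3 2]) = -25
  + (1) · M_13   where M_13 = det([-1 -4 -2; -3 -1 3; 3 2 2]) = -46
  − (4) · M_14   where M_14 = det([-1 -4 -4; -3 -1 2; 3 2 3]) = -41
det = (+1)·(-3)·(2) + (-1)·(4)·(-25) + (+1)·(1)·(-46) + (-1)·(4)·(-41) = 212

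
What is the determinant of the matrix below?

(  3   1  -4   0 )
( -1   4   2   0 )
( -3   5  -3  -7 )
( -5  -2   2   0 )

Expand along column 4 (it has 3 zeros):
  − (-7) · M_34   where M_34 = det([3 1 -4; -1 4 2; -5 -2 2]) = -60
det = (-1)·(-7)·(-60) = -420

-420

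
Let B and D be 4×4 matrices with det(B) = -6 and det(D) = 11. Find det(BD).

-66

det(BD) = det(B)·det(D) = (-6)·(11) = -66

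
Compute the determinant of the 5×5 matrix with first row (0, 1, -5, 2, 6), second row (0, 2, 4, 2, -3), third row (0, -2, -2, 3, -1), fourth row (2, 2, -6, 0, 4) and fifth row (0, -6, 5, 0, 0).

Expand along column 1 (it has 4 zeros):
  − (2) · M_41   where M_41 = det([1 -5 2 6; 2 4 2 -3; -2 -2 3 -1; -6 5 0 0]) = 901
det = (-1)·(2)·(901) = -1802

-1802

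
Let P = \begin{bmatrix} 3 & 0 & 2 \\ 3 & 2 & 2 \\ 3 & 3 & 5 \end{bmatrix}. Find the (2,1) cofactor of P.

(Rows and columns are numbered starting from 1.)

6

Delete row 2 and column 1; the remaining 2×2 submatrix is [0 2; 3 5].
Its determinant is 0·5 − 2·3 = -6.
The cofactor carries sign (−1)^(2+1) = −1, so C_{2,1} = −(-6) = 6.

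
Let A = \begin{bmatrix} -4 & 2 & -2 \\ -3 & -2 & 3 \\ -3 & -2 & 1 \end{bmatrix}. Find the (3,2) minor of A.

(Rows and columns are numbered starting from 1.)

Delete row 3 and column 2; the remaining 2×2 submatrix is [-4 -2; -3 3].
Its determinant is (-4)·3 − (-2)·(-3) = -18.

-18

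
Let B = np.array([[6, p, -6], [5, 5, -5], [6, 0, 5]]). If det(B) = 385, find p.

Expanding along the column containing p, det(B) is linear in p: det(B) = (-55)·p + (330).
Set (-55)·p + (330) = 385  ⇒  (-55)·p = 55  ⇒  p = -1.

-1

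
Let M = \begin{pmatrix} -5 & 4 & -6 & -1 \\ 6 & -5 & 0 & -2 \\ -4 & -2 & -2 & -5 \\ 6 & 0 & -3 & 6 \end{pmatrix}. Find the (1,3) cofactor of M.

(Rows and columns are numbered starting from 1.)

-66

Delete row 1 and column 3; the remaining 3×3 submatrix is [6 -5 -2; -4 -2 -5; 6 0 6].
Its determinant is -66.
The cofactor carries sign (−1)^(1+3) = +1, so C_{1,3} = +(-66) = -66.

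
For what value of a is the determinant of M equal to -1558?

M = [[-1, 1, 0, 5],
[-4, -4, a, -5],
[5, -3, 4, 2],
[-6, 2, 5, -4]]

-1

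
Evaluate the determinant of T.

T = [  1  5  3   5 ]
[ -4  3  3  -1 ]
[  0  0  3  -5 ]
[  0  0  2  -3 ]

T is block upper-triangular with a 2×2 block and a 2×2 block on the diagonal, so its determinant equals the product of the determinants of the diagonal blocks.
det of the 2×2 block = 23
det of the 2×2 block = 1
det = (23)·(1) = 23

23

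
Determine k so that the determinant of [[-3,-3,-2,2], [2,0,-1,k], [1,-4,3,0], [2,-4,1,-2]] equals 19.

k = -3

Expanding along the column containing k, det(M) is linear in k: det(M) = (-47)·k + (-122).
Set (-47)·k + (-122) = 19  ⇒  (-47)·k = 141  ⇒  k = -3.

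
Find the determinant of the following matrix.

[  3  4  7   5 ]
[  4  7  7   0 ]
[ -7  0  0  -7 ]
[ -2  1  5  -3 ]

Expand along row 3 (it has 2 zeros):
  + (-7) · M_31   where M_31 = det([4 7 5; 7 7 0; 1 5 -3]) = 203
  − (-7) · M_34   where M_34 = det([3 4 7; 4 7 7; -2 1 5]) = 74
det = (+1)·(-7)·(203) + (-1)·(-7)·(74) = -903

-903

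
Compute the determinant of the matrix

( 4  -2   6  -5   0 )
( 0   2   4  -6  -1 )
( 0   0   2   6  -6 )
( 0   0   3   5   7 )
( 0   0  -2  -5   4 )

-128

The matrix is block upper-triangular with a 2×2 block and a 3×3 block on the diagonal, so its determinant equals the product of the determinants of the diagonal blocks.
det of the 2×2 block = 8
det of the 3×3 block = -16
det = (8)·(-16) = -128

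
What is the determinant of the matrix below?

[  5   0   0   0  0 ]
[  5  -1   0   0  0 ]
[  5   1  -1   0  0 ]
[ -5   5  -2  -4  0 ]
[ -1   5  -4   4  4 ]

The determinant is -80.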